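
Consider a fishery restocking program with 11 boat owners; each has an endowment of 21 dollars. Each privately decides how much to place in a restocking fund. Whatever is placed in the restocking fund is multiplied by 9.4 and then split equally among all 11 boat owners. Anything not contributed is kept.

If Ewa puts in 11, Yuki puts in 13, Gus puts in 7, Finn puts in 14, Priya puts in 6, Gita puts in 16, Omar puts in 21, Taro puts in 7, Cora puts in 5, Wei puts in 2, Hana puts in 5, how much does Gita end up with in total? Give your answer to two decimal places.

96.44 dollars

Total contributed: 11 + 13 + 7 + 14 + 6 + 16 + 21 + 7 + 5 + 2 + 5 = 107.
Each receives 9.4 × 107 / 11 = 91.44 from the restocking fund.
Gita keeps 21 − 16 = 5, so Gita's payoff is 5 + 91.44 = 96.44.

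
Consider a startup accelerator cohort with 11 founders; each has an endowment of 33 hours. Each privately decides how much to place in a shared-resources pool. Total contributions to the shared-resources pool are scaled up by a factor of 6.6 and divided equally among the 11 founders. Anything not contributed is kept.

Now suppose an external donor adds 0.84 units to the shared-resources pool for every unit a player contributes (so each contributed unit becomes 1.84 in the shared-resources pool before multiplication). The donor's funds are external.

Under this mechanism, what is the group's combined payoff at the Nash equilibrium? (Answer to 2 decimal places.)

4408.27 hours

The effective private return per unit is now 6.6 × 1.84 / 11 = 1.1040 > 1, so every player's dominant strategy flips to full contribution.
At the Nash equilibrium everyone contributes 33. Group total payoff = 6.6 × 1.84 × 363 = 4408.27.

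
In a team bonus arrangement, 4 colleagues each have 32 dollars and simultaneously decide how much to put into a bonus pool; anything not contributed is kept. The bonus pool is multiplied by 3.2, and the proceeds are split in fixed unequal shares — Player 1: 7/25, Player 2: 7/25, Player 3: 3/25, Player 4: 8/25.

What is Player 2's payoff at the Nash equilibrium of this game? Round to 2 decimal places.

For player j, contributing a unit is worthwhile iff 3.2 × (j's share) ≥ 1, i.e. iff j's share is at least 0.3125.
Player 4 alone (share 8/25) is above the threshold, contributing 32; the remaining 3 contribute 0. Total contributed: 32.
Player 2 keeps 32 and receives 3.2 × 32 × 7/25 = 28.67 from the bonus pool, for a payoff of 60.67.

60.67 dollars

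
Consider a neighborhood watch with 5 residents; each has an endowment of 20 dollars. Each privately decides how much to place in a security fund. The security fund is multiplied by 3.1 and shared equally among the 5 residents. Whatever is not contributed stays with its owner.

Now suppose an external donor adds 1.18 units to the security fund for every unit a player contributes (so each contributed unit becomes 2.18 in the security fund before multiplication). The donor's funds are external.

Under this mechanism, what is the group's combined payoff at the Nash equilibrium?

675.80 dollars

With the mechanism, a contributed unit returns 3.1 × 2.18 / 5 = 1.3516 per unit of net cost to the contributor — now above 1 — so contributing fully is weakly dominant for every player.
At the Nash equilibrium everyone contributes 20. Group total payoff = 3.1 × 2.18 × 100 = 675.80.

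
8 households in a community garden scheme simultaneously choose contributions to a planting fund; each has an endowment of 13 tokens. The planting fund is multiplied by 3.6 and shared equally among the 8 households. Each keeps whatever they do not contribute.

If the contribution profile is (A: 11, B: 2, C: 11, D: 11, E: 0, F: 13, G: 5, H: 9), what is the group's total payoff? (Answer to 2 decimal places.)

Total contributed: 11 + 2 + 11 + 11 + 0 + 13 + 5 + 9 = 62; total kept: 8 × 13 − 62 = 42.
The planting fund pays out 3.6 × 62 = 223.20 in aggregate.
Group total = 42 + 223.20 = 265.20.

265.20 tokens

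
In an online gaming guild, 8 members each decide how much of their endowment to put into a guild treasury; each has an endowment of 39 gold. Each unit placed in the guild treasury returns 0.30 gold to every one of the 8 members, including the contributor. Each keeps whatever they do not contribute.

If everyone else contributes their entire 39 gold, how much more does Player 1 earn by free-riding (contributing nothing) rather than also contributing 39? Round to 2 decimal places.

27.30 gold

Switching from a contribution of 39 to 0 lets Player 1 keep an extra 39 gold, but lowers the guild treasury by 39, which costs Player 1 their own share of that drop: 0.30 × 39 = 11.70.
Net gain = 39 − 11.70 = 27.30. The private return per contributed unit (0.30) is below 1, so free-riding is indeed the best response regardless of what the others do.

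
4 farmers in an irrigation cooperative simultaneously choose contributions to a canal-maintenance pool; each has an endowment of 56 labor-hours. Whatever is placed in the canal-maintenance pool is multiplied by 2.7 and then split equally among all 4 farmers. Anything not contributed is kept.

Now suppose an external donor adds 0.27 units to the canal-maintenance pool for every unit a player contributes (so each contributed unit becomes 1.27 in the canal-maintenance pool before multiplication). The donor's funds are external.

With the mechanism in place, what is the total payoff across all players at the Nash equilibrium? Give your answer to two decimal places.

With the mechanism, a contributed unit returns 2.7 × 1.27 / 4 = 0.8573 per unit of net cost — still below 1 — so contributing 0 remains dominant for every player.
At the Nash equilibrium no one contributes; group total payoff = 4 × 56 = 224.

224.00 labor-hours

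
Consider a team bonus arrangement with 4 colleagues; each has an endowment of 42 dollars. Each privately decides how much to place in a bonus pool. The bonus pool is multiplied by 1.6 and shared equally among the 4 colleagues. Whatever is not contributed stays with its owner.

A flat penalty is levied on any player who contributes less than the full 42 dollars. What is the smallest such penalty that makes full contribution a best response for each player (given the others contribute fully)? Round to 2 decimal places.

25.20 dollars

Given the others contribute fully, the best deviation is to contribute 0 (any partial contribution still incurs the fine and gives up units whose private return 0.4000 is below 1).
Deviating from 42 to 0 saves 42 dollars but forfeits the deviator's share of the drop in the bonus pool: 1.6/4 × 42 = 16.80.
So the deviation gain is 42 − 16.80 = 25.20, and the fine must be at least 25.20 dollars to wipe it out.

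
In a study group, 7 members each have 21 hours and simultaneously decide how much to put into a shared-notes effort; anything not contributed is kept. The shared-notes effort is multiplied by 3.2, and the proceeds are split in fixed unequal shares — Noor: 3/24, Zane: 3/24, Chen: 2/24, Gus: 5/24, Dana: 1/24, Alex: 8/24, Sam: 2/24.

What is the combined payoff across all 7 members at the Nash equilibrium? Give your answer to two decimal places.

For player j, contributing a unit is worthwhile iff 3.2 × (j's share) ≥ 1, i.e. iff j's share is at least 0.3125.
Only Alex (8/24) clears that bar, contributing 21; the remaining 6 contribute 0. Total contributed: 21.
The shared-notes effort pays out 3.2 × 21 = 67.20 in total (split across the unequal shares, but the aggregate is all that matters for the group sum).
The 6 free-riders keep 21 each, adding 126. Group total = 126 + 67.20 = 193.20.

193.20 hours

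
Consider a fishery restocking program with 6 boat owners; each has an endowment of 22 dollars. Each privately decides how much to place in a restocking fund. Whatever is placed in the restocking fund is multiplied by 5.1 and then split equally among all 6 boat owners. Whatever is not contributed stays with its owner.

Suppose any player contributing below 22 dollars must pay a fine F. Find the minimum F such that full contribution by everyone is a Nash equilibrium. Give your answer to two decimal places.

Given the others contribute fully, the best deviation is to contribute 0 (any partial contribution still incurs the fine and gives up units whose private return 0.8500 is below 1).
Deviating from 22 to 0 saves 22 dollars but forfeits the deviator's share of the drop in the restocking fund: 5.1/6 × 22 = 18.70.
So the deviation gain is 22 − 18.70 = 3.30, and the fine must be at least 3.30 dollars to wipe it out.

3.30 dollars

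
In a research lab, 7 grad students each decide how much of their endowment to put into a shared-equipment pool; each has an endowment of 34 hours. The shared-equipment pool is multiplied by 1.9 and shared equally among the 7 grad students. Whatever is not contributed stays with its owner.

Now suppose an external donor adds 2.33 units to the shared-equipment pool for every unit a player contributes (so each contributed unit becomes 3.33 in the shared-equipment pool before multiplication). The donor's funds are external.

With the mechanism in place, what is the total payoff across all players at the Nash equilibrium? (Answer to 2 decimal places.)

238.00 hours

The effective private return is 1.9 × 3.33 / 7 = 0.9039, which is still under 1, so the mechanism doesn't change anyone's dominant strategy: zero contribution.
Everyone keeps their endowment and the group total is 7 × 34 = 238.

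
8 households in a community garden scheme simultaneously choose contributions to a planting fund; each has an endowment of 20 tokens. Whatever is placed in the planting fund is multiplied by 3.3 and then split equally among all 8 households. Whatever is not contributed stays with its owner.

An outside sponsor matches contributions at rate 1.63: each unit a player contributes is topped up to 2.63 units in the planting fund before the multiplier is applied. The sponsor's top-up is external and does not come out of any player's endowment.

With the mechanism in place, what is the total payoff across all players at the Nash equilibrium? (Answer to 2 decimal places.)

1388.64 tokens

With the mechanism, a contributed unit returns 3.3 × 2.63 / 8 = 1.0849 per unit of net cost to the contributor — now above 1 — so contributing fully is weakly dominant for every player.
So the Nash equilibrium is full contribution by all 8; the group earns 3.3 × 2.63 × 160 = 1388.64.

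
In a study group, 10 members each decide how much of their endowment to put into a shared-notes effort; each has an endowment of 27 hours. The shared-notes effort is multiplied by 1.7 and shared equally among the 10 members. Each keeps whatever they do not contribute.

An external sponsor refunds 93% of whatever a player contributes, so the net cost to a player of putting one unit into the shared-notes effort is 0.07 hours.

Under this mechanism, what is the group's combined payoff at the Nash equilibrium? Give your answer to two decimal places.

Under the mechanism each unit contributed yields (1.7/10) / 0.07 = 2.4286 back to its contributor per unit of net cost, which exceeds 1, making full contribution the dominant choice for everyone.
So the Nash equilibrium is full contribution by all 10; the group earns 10 × (27 × 0.93 + 1.7 × 27) = 710.10.

710.10 hours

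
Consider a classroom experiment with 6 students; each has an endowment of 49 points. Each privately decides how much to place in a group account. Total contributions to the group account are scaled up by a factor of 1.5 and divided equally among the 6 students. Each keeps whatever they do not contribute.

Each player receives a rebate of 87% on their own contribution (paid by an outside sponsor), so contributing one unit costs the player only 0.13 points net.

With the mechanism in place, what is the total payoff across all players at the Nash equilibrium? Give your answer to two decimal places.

The effective private return per unit is now (1.5/6) / 0.13 = 1.9231 > 1, so every player's dominant strategy flips to full contribution.
So the Nash equilibrium is full contribution by all 6; the group earns 6 × (49 × 0.87 + 1.5 × 49) = 696.78.

696.78 points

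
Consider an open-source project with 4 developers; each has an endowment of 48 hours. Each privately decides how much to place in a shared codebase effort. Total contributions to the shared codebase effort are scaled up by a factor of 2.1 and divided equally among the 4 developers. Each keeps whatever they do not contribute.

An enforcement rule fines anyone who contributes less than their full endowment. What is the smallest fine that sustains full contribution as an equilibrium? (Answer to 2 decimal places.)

22.80 hours

Given the others contribute fully, the best deviation is to contribute 0 (any partial contribution still incurs the fine and gives up units whose private return 0.5250 is below 1).
Deviating from 48 to 0 saves 48 hours but forfeits the deviator's share of the drop in the shared codebase effort: 2.1/4 × 48 = 25.20.
So the deviation gain is 48 − 25.20 = 22.80, and the fine must be at least 22.80 hours to wipe it out.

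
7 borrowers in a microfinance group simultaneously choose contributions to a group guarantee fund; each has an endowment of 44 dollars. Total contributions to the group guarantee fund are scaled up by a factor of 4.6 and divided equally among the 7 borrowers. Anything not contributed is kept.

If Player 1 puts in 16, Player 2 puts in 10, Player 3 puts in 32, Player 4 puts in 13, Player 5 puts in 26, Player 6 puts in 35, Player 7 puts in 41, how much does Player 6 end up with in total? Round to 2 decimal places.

122.69 dollars

Total contributed: 16 + 10 + 32 + 13 + 26 + 35 + 41 = 173.
Each receives 4.6 × 173 / 7 = 113.69 from the group guarantee fund.
Player 6 keeps 44 − 35 = 9, so Player 6's payoff is 9 + 113.69 = 122.69.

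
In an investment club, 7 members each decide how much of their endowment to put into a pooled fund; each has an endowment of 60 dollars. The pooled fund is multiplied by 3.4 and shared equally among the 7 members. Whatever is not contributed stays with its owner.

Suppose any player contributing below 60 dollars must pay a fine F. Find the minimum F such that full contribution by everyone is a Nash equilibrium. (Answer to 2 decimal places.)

30.86 dollars

Given the others contribute fully, the best deviation is to contribute 0 (any partial contribution still incurs the fine and gives up units whose private return 0.4857 is below 1).
Deviating from 60 to 0 saves 60 dollars but forfeits the deviator's share of the drop in the pooled fund: 3.4/7 × 60 = 29.14.
So the deviation gain is 60 − 29.14 = 30.86, and the fine must be at least 30.86 dollars to wipe it out.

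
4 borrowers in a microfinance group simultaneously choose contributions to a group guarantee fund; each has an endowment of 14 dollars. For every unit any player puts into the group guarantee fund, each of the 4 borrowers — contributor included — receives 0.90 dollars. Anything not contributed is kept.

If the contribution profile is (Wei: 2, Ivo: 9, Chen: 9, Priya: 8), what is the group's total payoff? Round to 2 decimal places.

128.80 dollars

Total contributed: 2 + 9 + 9 + 8 = 28; total kept: 4 × 14 − 28 = 28.
The group guarantee fund pays out 0.90 × 4 × 28 = 100.80 in aggregate.
Group total = 28 + 100.80 = 128.80.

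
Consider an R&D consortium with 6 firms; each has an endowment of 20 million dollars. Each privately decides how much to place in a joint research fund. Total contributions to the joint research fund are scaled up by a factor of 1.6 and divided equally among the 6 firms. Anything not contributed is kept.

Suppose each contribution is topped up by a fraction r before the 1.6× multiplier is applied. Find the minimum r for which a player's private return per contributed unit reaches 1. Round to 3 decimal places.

With matching at rate r, one contributed unit becomes (1 + r) in the joint research fund and returns 1.6 × (1 + r) / 6 to the contributor.
Setting this equal to 1: 1 + r = 6/1.6 = 3.7500.
So the minimum matching rate is r = 3.7500 − 1 = 2.750.

2.750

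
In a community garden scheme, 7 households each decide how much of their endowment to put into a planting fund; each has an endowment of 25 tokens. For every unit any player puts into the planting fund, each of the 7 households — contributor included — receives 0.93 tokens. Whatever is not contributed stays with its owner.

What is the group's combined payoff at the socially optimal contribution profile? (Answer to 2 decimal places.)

Each contributed unit returns 6.510 to the group as a whole (0.93 to each of 7 players), which exceeds 1, so the social optimum is full contribution: group total = 6.510 × 175 = 1139.25.

1139.25 tokens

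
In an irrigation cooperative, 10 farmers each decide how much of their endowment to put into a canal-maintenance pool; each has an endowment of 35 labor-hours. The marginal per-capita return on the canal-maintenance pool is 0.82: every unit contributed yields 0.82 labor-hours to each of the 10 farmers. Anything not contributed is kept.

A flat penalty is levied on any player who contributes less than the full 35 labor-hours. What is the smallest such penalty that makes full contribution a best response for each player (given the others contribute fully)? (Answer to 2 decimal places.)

Given the others contribute fully, the best deviation is to contribute 0 (any partial contribution still incurs the fine and gives up units whose private return 0.82 is below 1).
Deviating from 35 to 0 saves 35 labor-hours but forfeits the deviator's share of the drop in the canal-maintenance pool: 0.82 × 35 = 28.70.
So the deviation gain is 35 − 28.70 = 6.30, and the fine must be at least 6.30 labor-hours to wipe it out.

6.30 labor-hours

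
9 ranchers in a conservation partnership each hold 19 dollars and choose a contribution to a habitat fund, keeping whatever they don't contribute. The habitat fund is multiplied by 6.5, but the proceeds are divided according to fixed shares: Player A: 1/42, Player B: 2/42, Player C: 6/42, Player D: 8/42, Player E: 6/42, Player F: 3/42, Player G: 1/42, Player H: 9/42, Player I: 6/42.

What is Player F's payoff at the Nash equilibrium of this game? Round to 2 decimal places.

36.64 dollars

A player with share s gets back 6.5·s per unit contributed, so full contribution is dominant for anyone with s > 1/6.5 = 0.1538 and zero contribution is dominant for anyone below.
Player D and Player H clear that bar, contributing 19 each; the remaining 7 contribute 0. Total contributed: 38.
Player F keeps 19 and receives 6.5 × 38 × 3/42 = 17.64 from the habitat fund, for a payoff of 36.64.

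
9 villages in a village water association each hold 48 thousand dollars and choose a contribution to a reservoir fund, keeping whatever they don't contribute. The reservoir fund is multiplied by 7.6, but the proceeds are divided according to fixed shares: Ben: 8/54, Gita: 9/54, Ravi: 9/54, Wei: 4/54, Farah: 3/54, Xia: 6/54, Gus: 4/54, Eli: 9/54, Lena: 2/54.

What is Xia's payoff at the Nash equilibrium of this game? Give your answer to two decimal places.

210.13 thousand dollars

Player j's private return per contributed unit is 7.6 × (j's share). Contributing is weakly dominant for j when that share is at least 1/7.6 = 0.1316, and contributing 0 is dominant otherwise.
Ben, Gita, Ravi and Eli are above the threshold, contributing 48 each; the remaining 5 contribute 0. Total contributed: 192.
Xia keeps 48 and receives 7.6 × 192 × 6/54 = 162.13 from the reservoir fund, for a payoff of 210.13.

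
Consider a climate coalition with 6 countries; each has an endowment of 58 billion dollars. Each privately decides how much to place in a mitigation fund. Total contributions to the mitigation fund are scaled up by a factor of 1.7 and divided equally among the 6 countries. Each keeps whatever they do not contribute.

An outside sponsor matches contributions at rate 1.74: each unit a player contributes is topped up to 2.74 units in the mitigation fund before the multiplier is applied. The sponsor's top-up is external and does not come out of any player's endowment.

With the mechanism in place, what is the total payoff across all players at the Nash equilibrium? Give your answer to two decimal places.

Even with the mechanism, each unit contributed returns only 1.7 × 2.74 / 6 = 0.7763 per unit of net cost, so contributing nothing is still dominant.
At the Nash equilibrium no one contributes; group total payoff = 6 × 58 = 348.

348.00 billion dollars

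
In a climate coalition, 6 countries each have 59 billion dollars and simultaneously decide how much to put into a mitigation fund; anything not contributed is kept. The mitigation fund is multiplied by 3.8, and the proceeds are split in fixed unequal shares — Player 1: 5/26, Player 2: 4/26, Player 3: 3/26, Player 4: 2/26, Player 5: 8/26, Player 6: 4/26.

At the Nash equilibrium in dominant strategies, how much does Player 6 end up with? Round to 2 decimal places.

Each unit j contributes comes back to j as 3.8 × (j's share), so j prefers to contribute only if that share exceeds 1/3.8 = 0.2632; otherwise keeping the unit dominates.
The only share above 0.2632 is Player 5's 8/26, contributing 59; the remaining 5 contribute 0. Total contributed: 59.
Player 6 keeps 59 and receives 3.8 × 59 × 4/26 = 34.49 from the mitigation fund, for a payoff of 93.49.

93.49 billion dollars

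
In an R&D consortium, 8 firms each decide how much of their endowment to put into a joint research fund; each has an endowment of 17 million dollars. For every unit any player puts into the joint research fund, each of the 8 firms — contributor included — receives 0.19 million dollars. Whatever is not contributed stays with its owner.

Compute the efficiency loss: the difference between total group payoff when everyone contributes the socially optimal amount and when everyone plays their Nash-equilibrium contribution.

70.72 million dollars

The private return per contributed unit is 0.19 < 1, so contributing 0 is dominant for every player. At the Nash equilibrium everyone keeps their 17, and the group total is 8 × 17 = 136.
Each contributed unit returns 1.520 to the group as a whole (0.19 to each of 8 players), which exceeds 1, so the social optimum is full contribution: group total = 1.520 × 136 = 206.72.
Efficiency loss = 206.72 − 136 = 70.72.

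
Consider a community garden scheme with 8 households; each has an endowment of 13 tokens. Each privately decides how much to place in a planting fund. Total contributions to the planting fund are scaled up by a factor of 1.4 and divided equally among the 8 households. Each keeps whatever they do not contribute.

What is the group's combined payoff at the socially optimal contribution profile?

145.60 tokens

Each contributed unit returns 1.400 to the group as a whole (0.1750 to each of 8 players), which exceeds 1, so the social optimum is full contribution: group total = 1.400 × 104 = 145.60.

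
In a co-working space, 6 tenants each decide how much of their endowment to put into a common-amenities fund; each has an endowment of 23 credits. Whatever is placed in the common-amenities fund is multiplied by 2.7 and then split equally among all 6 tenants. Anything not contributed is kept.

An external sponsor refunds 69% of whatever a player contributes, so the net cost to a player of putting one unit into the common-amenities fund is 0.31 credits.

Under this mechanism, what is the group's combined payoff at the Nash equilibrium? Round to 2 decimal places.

467.82 credits

Under the mechanism each unit contributed yields (2.7/6) / 0.31 = 1.4516 back to its contributor per unit of net cost, which exceeds 1, making full contribution the dominant choice for everyone.
So the Nash equilibrium is full contribution by all 6; the group earns 6 × (23 × 0.69 + 2.7 × 23) = 467.82.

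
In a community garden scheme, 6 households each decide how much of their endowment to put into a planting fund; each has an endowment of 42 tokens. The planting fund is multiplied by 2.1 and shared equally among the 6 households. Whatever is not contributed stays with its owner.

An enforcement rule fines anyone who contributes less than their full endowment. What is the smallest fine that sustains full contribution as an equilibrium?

27.30 tokens

Given the others contribute fully, the best deviation is to contribute 0 (any partial contribution still incurs the fine and gives up units whose private return 0.3500 is below 1).
Deviating from 42 to 0 saves 42 tokens but forfeits the deviator's share of the drop in the planting fund: 2.1/6 × 42 = 14.70.
So the deviation gain is 42 − 14.70 = 27.30, and the fine must be at least 27.30 tokens to wipe it out.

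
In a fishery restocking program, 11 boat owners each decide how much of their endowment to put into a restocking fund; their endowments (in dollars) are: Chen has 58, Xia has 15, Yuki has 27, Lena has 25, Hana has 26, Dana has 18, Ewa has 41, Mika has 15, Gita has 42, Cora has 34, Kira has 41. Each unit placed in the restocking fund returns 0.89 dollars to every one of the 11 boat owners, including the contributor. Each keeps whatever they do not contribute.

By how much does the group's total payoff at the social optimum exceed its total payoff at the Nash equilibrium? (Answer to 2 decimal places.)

The private return per contributed unit is 0.89 < 1 for everyone, so the Nash equilibrium is zero contribution and the group total is Σ E_j = 58 + 15 + 27 + 25 + 26 + 18 + 41 + 15 + 42 + 34 + 41 = 342.
Each contributed unit returns 9.790 to the group, so the social optimum is full contribution by everyone: group total = 9.790 × 342 = 3348.18.
Efficiency loss = (9.790 − 1) × 342 = 3006.18.

3006.18 dollars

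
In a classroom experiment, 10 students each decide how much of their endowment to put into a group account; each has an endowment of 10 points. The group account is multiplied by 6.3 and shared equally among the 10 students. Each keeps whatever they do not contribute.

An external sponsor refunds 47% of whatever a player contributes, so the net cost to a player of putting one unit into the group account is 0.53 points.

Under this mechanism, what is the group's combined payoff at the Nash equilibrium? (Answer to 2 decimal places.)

677.00 points

The effective private return per unit is now (6.3/10) / 0.53 = 1.1887 > 1, so every player's dominant strategy flips to full contribution.
At the Nash equilibrium everyone contributes 10. Group total payoff = 10 × (10 × 0.47 + 6.3 × 10) = 677.00.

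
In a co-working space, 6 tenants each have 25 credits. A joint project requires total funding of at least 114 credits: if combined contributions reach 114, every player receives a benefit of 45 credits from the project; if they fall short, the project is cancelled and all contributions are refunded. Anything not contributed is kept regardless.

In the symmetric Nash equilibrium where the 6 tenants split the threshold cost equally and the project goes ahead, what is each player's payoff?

Equal share of the threshold: 114/6 = 19.
At this profile no one gains by cutting their contribution: any cut drops the total below 114, the project is cancelled, contributions are refunded, and the deviator ends with 25, which is less than 25 − 19 + 45 = 51. Contributing more than 19 just wastes the excess. So contributing exactly 19 is a best response.
Each player's payoff: 25 − 19 + 45 = 51.

51 credits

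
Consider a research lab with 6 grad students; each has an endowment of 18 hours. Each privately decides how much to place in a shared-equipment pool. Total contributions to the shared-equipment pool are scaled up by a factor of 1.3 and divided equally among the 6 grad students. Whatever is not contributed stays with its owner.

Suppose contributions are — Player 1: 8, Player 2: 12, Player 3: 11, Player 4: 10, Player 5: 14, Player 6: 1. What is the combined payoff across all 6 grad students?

Total contributed: 8 + 12 + 11 + 10 + 14 + 1 = 56; total kept: 6 × 18 − 56 = 52.
The shared-equipment pool pays out 1.3 × 56 = 72.80 in aggregate.
Group total = 52 + 72.80 = 124.80.

124.80 hours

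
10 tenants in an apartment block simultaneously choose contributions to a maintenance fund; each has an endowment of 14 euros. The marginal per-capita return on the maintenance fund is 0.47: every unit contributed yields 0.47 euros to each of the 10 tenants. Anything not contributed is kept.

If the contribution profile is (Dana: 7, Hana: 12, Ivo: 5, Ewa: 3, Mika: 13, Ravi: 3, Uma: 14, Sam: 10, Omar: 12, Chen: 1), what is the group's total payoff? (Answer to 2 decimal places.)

Total contributed: 7 + 12 + 5 + 3 + 13 + 3 + 14 + 10 + 12 + 1 = 80; total kept: 10 × 14 − 80 = 60.
The maintenance fund pays out 0.47 × 10 × 80 = 376.00 in aggregate.
Group total = 60 + 376.00 = 436.00.

436.00 euros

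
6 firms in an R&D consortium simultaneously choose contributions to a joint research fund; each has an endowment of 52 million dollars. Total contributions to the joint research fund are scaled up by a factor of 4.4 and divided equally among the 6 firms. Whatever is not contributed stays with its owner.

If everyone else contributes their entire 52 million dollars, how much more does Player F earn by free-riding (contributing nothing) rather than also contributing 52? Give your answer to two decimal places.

Switching from a contribution of 52 to 0 lets Player F keep an extra 52 million dollars, but lowers the joint research fund by 52, which costs Player F their own share of that drop: 4.4/6 × 52 = 38.13.
Net gain = 52 − 38.13 = 13.87. The private return per contributed unit (0.7333) is below 1, so free-riding is indeed the best response regardless of what the others do.

13.87 million dollars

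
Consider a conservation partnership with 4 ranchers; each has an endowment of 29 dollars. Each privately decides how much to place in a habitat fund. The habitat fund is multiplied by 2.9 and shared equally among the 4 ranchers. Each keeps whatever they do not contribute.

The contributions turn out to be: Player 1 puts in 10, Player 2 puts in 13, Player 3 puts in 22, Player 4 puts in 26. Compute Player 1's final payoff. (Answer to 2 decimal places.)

70.48 dollars

Total contributed: 10 + 13 + 22 + 26 = 71.
Each receives 2.9 × 71 / 4 = 51.48 from the habitat fund.
Player 1 keeps 29 − 10 = 19, so Player 1's payoff is 19 + 51.48 = 70.48.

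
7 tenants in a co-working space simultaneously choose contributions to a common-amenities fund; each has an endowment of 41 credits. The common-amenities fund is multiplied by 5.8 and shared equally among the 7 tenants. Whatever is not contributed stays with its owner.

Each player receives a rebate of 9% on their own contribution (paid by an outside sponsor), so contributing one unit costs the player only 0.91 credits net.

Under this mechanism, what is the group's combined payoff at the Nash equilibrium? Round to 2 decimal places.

The effective private return is (5.8/7) / 0.91 = 0.9105, which is still under 1, so the mechanism doesn't change anyone's dominant strategy: zero contribution.
Everyone keeps their endowment and the group total is 7 × 41 = 287.

287.00 credits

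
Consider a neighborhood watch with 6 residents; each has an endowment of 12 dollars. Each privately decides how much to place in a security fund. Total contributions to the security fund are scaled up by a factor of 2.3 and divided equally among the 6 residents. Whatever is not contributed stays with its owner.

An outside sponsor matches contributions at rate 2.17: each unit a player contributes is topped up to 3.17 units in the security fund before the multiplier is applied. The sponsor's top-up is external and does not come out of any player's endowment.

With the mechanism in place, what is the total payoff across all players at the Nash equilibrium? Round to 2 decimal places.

524.95 dollars

The effective private return per unit is now 2.3 × 3.17 / 6 = 1.2152 > 1, so every player's dominant strategy flips to full contribution.
So the Nash equilibrium is full contribution by all 6; the group earns 2.3 × 3.17 × 72 = 524.95.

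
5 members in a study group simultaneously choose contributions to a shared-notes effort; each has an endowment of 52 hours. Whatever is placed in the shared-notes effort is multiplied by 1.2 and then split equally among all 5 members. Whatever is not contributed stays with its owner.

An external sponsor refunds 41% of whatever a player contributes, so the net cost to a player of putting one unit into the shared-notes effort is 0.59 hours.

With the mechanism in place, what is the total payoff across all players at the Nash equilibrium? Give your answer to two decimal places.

260.00 hours

With the mechanism, a contributed unit returns (1.2/5) / 0.59 = 0.4068 per unit of net cost — still below 1 — so contributing 0 remains dominant for every player.
Everyone keeps their endowment and the group total is 5 × 52 = 260.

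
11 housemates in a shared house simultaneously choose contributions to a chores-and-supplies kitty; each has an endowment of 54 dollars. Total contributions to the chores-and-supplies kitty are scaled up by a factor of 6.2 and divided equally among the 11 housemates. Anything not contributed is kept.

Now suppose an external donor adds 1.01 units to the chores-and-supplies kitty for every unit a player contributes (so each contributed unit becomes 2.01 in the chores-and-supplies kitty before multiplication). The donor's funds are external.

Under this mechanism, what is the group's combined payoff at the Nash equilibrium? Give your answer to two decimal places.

The effective private return per unit is now 6.2 × 2.01 / 11 = 1.1329 > 1, so every player's dominant strategy flips to full contribution.
So the Nash equilibrium is full contribution by all 11; the group earns 6.2 × 2.01 × 594 = 7402.43.

7402.43 dollars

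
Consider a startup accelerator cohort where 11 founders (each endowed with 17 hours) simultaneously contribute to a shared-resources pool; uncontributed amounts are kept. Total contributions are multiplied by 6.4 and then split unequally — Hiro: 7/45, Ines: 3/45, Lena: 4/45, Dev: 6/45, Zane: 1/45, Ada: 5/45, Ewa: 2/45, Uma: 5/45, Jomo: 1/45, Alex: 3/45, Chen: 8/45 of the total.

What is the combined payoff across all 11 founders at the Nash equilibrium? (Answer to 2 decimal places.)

A player with share s gets back 6.4·s per unit contributed, so full contribution is dominant for anyone with s > 1/6.4 = 0.1563 and zero contribution is dominant for anyone below.
The only share above 0.1563 is Chen's 8/45, contributing 17; the remaining 10 contribute 0. Total contributed: 17.
The shared-resources pool pays out 6.4 × 17 = 108.80 in total (split across the unequal shares, but the aggregate is all that matters for the group sum).
The 10 free-riders keep 17 each, adding 170. Group total = 170 + 108.80 = 278.80.

278.80 hours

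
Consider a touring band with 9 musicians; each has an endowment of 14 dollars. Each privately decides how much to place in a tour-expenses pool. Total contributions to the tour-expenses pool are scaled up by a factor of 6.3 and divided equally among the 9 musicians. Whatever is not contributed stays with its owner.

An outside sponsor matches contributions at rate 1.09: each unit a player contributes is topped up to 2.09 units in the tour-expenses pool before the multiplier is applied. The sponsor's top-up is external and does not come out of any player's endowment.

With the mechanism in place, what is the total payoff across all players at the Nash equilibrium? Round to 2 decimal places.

Under the mechanism each unit contributed yields 6.3 × 2.09 / 9 = 1.4630 back to its contributor per unit of net cost, which exceeds 1, making full contribution the dominant choice for everyone.
So the Nash equilibrium is full contribution by all 9; the group earns 6.3 × 2.09 × 126 = 1659.04.

1659.04 dollars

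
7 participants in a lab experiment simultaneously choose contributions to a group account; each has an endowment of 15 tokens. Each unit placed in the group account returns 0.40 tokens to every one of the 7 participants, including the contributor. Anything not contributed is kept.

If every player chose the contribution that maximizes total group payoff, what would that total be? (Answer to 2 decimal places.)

Each contributed unit returns 2.800 to the group as a whole (0.40 to each of 7 players), which exceeds 1, so the social optimum is full contribution: group total = 2.800 × 105 = 294.00.

294.00 tokens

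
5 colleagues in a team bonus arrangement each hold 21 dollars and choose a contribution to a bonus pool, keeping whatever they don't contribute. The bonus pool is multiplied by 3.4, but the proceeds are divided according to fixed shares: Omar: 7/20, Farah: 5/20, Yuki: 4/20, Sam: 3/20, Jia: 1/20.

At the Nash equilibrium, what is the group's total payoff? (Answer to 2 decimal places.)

Each unit j contributes comes back to j as 3.4 × (j's share), so j prefers to contribute only if that share exceeds 1/3.4 = 0.2941; otherwise keeping the unit dominates.
Omar alone (share 7/20) is above the threshold, contributing 21; the remaining 4 contribute 0. Total contributed: 21.
The bonus pool pays out 3.4 × 21 = 71.40 in total (split across the unequal shares, but the aggregate is all that matters for the group sum).
The 4 free-riders keep 21 each, adding 84. Group total = 84 + 71.40 = 155.40.

155.40 dollars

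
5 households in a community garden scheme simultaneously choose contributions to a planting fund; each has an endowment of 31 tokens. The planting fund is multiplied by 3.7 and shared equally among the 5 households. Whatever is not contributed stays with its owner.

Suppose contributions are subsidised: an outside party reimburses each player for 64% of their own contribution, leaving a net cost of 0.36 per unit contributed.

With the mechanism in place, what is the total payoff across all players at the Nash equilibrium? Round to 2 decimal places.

With the mechanism, a contributed unit returns (3.7/5) / 0.36 = 2.0556 per unit of net cost to the contributor — now above 1 — so contributing fully is weakly dominant for every player.
At the Nash equilibrium everyone contributes 31. Group total payoff = 5 × (31 × 0.64 + 3.7 × 31) = 672.70.

672.70 tokens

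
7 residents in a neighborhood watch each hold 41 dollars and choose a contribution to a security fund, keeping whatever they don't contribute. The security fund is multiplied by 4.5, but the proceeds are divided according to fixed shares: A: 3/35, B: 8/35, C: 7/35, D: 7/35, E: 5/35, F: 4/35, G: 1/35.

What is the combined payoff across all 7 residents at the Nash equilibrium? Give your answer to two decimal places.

Player j's private return per contributed unit is 4.5 × (j's share). Contributing is weakly dominant for j when that share is at least 1/4.5 = 0.2222, and contributing 0 is dominant otherwise.
B alone (share 8/35) is above the threshold, contributing 41; the remaining 6 contribute 0. Total contributed: 41.
The security fund pays out 4.5 × 41 = 184.50 in total (split across the unequal shares, but the aggregate is all that matters for the group sum).
The 6 free-riders keep 41 each, adding 246. Group total = 246 + 184.50 = 430.50.

430.50 dollars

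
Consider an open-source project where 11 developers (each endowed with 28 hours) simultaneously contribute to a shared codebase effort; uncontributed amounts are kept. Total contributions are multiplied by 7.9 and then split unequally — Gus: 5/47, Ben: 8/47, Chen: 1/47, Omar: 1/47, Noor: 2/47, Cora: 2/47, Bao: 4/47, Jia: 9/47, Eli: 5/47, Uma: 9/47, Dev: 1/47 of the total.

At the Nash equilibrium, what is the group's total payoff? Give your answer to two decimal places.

887.60 hours

For player j, contributing a unit is worthwhile iff 7.9 × (j's share) ≥ 1, i.e. iff j's share is at least 0.1266.
Ben, Jia and Uma are above the threshold, contributing 28 each; the remaining 8 contribute 0. Total contributed: 84.
The shared codebase effort pays out 7.9 × 84 = 663.60 in total (split across the unequal shares, but the aggregate is all that matters for the group sum).
The 8 free-riders keep 28 each, adding 224. Group total = 224 + 663.60 = 887.60.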